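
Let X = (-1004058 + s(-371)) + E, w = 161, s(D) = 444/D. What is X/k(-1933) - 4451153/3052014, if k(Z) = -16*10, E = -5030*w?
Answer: 5238768947149/462162120 ≈ 11335.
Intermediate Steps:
E = -809830 (E = -5030*161 = -809830)
X = -672952892/371 (X = (-1004058 + 444/(-371)) - 809830 = (-1004058 + 444*(-1/371)) - 809830 = (-1004058 - 444/371) - 809830 = -372505962/371 - 809830 = -672952892/371 ≈ -1.8139e+6)
k(Z) = -160
X/k(-1933) - 4451153/3052014 = -672952892/371/(-160) - 4451153/3052014 = -672952892/371*(-1/160) - 4451153*1/3052014 = 168238223/14840 - 635879/436002 = 5238768947149/462162120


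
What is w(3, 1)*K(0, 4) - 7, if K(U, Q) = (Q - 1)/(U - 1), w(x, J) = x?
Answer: -16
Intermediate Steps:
K(U, Q) = (-1 + Q)/(-1 + U)
w(3, 1)*K(0, 4) - 7 = 3*((-1 + 4)/(-1 + 0)) - 7 = 3*(3/(-1)) - 7 = 3*(-1*3) - 7 = 3*(-3) - 7 = -9 - 7 = -16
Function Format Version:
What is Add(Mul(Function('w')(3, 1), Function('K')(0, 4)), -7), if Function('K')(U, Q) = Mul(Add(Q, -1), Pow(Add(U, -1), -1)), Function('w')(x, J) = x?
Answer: -16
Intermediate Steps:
Function('K')(U, Q) = Mul(Pow(Add(-1, U), -1), Add(-1, Q)) (Function('K')(U, Q) = Mul(Add(-1, Q), Pow(Add(-1, U), -1)) = Mul(Pow(Add(-1, U), -1), Add(-1, Q)))
Add(Mul(Function('w')(3, 1), Function('K')(0, 4)), -7) = Add(Mul(3, Mul(Pow(Add(-1, 0), -1), Add(-1, 4))), -7) = Add(Mul(3, Mul(Pow(-1, -1), 3)), -7) = Add(Mul(3, Mul(-1, 3)), -7) = Add(Mul(3, -3), -7) = Add(-9, -7) = -16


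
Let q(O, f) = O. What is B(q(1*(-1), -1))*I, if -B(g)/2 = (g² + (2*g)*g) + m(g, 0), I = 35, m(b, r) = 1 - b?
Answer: -350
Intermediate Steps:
B(g) = -2 - 6*g² + 2*g (B(g) = -2*((g² + (2*g)*g) + (1 - g)) = -2*((g² + 2*g²) + (1 - g)) = -2*(3*g² + (1 - g)) = -2*(1 - g + 3*g²) = -2 - 6*g² + 2*g)
B(q(1*(-1), -1))*I = (-2 - 6*1² + 2*(1*(-1)))*35 = (-2 - 6*(-1)² + 2*(-1))*35 = (-2 - 6*1 - 2)*35 = (-2 - 6 - 2)*35 = -10*35 = -350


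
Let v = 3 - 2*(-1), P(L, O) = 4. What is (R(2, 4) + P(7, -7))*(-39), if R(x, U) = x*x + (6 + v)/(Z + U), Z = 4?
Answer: -2925/8 ≈ -365.63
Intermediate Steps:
v = 5 (v = 3 + 2 = 5)
R(x, U) = x² + 11/(4 + U) (R(x, U) = x*x + (6 + 5)/(4 + U) = x² + 11/(4 + U))
(R(2, 4) + P(7, -7))*(-39) = ((11 + 4*2² + 4*2²)/(4 + 4) + 4)*(-39) = ((11 + 4*4 + 4*4)/8 + 4)*(-39) = ((11 + 16 + 16)/8 + 4)*(-39) = ((⅛)*43 + 4)*(-39) = (43/8 + 4)*(-39) = (75/8)*(-39) = -2925/8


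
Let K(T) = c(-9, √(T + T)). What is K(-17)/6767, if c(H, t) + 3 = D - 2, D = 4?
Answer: -1/6767 ≈ -0.00014778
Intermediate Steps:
c(H, t) = -1 (c(H, t) = -3 + (4 - 2) = -3 + 2 = -1)
K(T) = -1
K(-17)/6767 = -1/6767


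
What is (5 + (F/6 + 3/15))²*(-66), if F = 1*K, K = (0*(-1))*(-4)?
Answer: -44616/25 ≈ -1784.6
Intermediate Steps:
K = 0 (K = 0*(-4) = 0)
F = 0 (F = 1*0 = 0)
(5 + (F/6 + 3/15))²*(-66) = (5 + (0/6 + 3/15))²*(-66) = (5 + (0*(⅙) + 3*(1/15)))²*(-66) = (5 + (0 + ⅕))²*(-66) = (5 + ⅕)²*(-66) = (26/5)²*(-66) = (676/25)*(-66) = -44616/25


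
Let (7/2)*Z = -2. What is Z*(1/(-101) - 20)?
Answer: 8084/707 ≈ 11.434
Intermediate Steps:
Z = -4/7 (Z = (2/7)*(-2) = -4/7 ≈ -0.57143)
Z*(1/(-101) - 20) = -4*(1/(-101) - 20)/7 = -4*(-1/101 - 20)/7 = -4/7*(-2021/101) = 8084/707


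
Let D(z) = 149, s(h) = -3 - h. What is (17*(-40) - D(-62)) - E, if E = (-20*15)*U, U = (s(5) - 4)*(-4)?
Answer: 13571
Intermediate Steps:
U = 48 (U = ((-3 - 1*5) - 4)*(-4) = ((-3 - 5) - 4)*(-4) = (-8 - 4)*(-4) = -12*(-4) = 48)
E = -14400 (E = -20*15*48 = -300*48 = -14400)
(17*(-40) - D(-62)) - E = (17*(-40) - 1*149) - 1*(-14400) = (-680 - 149) + 14400 = -829 + 14400 = 13571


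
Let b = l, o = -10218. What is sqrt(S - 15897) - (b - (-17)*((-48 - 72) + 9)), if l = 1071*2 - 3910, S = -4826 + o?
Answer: 3655 + I*sqrt(30941) ≈ 3655.0 + 175.9*I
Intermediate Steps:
S = -15044 (S = -4826 - 10218 = -15044)
l = -1768 (l = 2142 - 3910 = -1768)
b = -1768
sqrt(S - 15897) - (b - (-17)*((-48 - 72) + 9)) = sqrt(-15044 - 15897) - (-1768 - (-17)*((-48 - 72) + 9)) = sqrt(-30941) - (-1768 - (-17)*(-120 + 9)) = I*sqrt(30941) - (-1768 - (-17)*(-111)) = I*sqrt(30941) - (-1768 - 1*1887) = I*sqrt(30941) - (-1768 - 1887) = I*sqrt(30941) - 1*(-3655) = I*sqrt(30941) + 3655 = 3655 + I*sqrt(30941)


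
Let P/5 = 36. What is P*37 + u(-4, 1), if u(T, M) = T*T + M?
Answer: 6677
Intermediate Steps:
u(T, M) = M + T**2 (u(T, M) = T**2 + M = M + T**2)
P = 180 (P = 5*36 = 180)
P*37 + u(-4, 1) = 180*37 + (1 + (-4)**2) = 6660 + (1 + 16) = 6660 + 17 = 6677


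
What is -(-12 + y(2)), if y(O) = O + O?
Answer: 8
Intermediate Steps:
y(O) = 2*O
-(-12 + y(2)) = -(-12 + 2*2) = -(-12 + 4) = -1*(-8) = 8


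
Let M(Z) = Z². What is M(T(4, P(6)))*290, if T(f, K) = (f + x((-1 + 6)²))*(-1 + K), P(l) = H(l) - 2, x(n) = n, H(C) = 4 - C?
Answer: 6097250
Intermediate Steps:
P(l) = 2 - l (P(l) = (4 - l) - 2 = 2 - l)
T(f, K) = (-1 + K)*(25 + f) (T(f, K) = (f + (-1 + 6)²)*(-1 + K) = (f + 5²)*(-1 + K) = (f + 25)*(-1 + K) = (25 + f)*(-1 + K) = (-1 + K)*(25 + f))
M(T(4, P(6)))*290 = (-25 - 1*4 + 25*(2 - 1*6) + (2 - 1*6)*4)²*290 = (-25 - 4 + 25*(2 - 6) + (2 - 6)*4)²*290 = (-25 - 4 + 25*(-4) - 4*4)²*290 = (-25 - 4 - 100 - 16)²*290 = (-145)²*290 = 21025*290 = 6097250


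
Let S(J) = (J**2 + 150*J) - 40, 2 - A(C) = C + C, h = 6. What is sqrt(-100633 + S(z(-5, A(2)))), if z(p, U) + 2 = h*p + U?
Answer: I*sqrt(104617) ≈ 323.45*I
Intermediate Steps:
A(C) = 2 - 2*C (A(C) = 2 - (C + C) = 2 - 2*C)
z(p, U) = -2 + U + 6*p (z(p, U) = -2 + (6*p + U) = -2 + (U + 6*p) = -2 + U + 6*p)
S(J) = -40 + J**2 + 150*J
sqrt(-100633 + S(z(-5, A(2)))) = sqrt(-100633 + (-40 + (-2 + (2 - 2*2) + 6*(-5))**2 + 150*(-2 + (2 - 2*2) + 6*(-5)))) = sqrt(-100633 + (-40 + (-2 + (2 - 4) - 30)**2 + 150*(-2 + (2 - 4) - 30))) = sqrt(-100633 + (-40 + (-2 - 2 - 30)**2 + 150*(-2 - 2 - 30))) = sqrt(-100633 + (-40 + (-34)**2 + 150*(-34))) = sqrt(-100633 + (-40 + 1156 - 5100)) = sqrt(-100633 - 3984) = sqrt(-104617) = I*sqrt(104617)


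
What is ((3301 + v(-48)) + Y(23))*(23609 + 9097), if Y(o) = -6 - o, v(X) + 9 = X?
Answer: 105149790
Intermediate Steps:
v(X) = -9 + X
((3301 + v(-48)) + Y(23))*(23609 + 9097) = ((3301 + (-9 - 48)) + (-6 - 1*23))*(23609 + 9097) = ((3301 - 57) + (-6 - 23))*32706 = (3244 - 29)*32706 = 3215*32706 = 105149790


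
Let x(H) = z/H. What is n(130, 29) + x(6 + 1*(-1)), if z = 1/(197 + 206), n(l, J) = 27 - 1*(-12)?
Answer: 78586/2015 ≈ 39.000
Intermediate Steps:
n(l, J) = 39 (n(l, J) = 27 + 12 = 39)
z = 1/403 ≈ 0.0024814
x(H) = 1/(403*H)
n(130, 29) + x(6 + 1*(-1)) = 39 + 1/(403*(6 + 1*(-1))) = 39 + 1/(403*(6 - 1)) = 39 + (1/403)/5 = 39 + (1/403)*(⅕) = 39 + 1/2015 = 78586/2015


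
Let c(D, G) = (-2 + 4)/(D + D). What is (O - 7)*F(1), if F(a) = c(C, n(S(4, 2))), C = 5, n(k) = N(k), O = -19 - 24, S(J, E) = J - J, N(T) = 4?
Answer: -10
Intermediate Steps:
S(J, E) = 0
O = -43
n(k) = 4
c(D, G) = 1/D (c(D, G) = 2/((2*D)) = 2*(1/(2*D)) = 1/D)
F(a) = ⅕ (F(a) = 1/5 = ⅕)
(O - 7)*F(1) = (-43 - 7)*(⅕) = -50*⅕ = -10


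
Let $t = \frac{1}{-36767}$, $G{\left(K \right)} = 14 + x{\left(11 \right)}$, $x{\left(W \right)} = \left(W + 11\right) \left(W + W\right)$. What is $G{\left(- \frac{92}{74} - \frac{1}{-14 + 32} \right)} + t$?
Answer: $\frac{18309965}{36767} \approx 498.0$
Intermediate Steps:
$x{\left(W \right)} = 2 W \left(11 + W\right)$ ($x{\left(W \right)} = \left(11 + W\right) 2 W = 2 W \left(11 + W\right)$)
$G{\left(K \right)} = 498$ ($G{\left(K \right)} = 14 + 2 \cdot 11 \left(11 + 11\right) = 14 + 2 \cdot 11 \cdot 22 = 14 + 484 = 498$)
$t = - \frac{1}{36767} \approx -2.7198 \cdot 10^{-5}$
$G{\left(- \frac{92}{74} - \frac{1}{-14 + 32} \right)} + t = 498 - \frac{1}{36767} = \frac{18309965}{36767}$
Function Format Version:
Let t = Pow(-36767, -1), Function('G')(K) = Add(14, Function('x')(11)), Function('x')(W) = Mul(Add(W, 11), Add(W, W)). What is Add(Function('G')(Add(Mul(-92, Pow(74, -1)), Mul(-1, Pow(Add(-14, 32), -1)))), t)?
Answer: Rational(18309965, 36767) ≈ 498.00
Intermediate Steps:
Function('x')(W) = Mul(2, W, Add(11, W)) (Function('x')(W) = Mul(Add(11, W), Mul(2, W)) = Mul(2, W, Add(11, W)))
Function('G')(K) = 498 (Function('G')(K) = Add(14, Mul(2, 11, Add(11, 11))) = Add(14, Mul(2, 11, 22)) = Add(14, 484) = 498)
t = Rational(-1, 36767) ≈ -2.7198e-5
Add(Function('G')(Add(Mul(-92, Pow(74, -1)), Mul(-1, Pow(Add(-14, 32), -1)))), t) = Add(498, Rational(-1, 36767)) = Rational(18309965, 36767)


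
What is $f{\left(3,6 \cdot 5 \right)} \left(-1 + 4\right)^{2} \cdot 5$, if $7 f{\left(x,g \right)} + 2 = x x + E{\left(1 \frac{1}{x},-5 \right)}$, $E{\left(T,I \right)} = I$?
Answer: $\frac{90}{7} \approx 12.857$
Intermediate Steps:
$f{\left(x,g \right)} = -1 + \frac{x^{2}}{7}$ ($f{\left(x,g \right)} = - \frac{2}{7} + \frac{x x - 5}{7} = - \frac{2}{7} + \frac{x^{2} - 5}{7} = - \frac{2}{7} + \frac{-5 + x^{2}}{7} = - \frac{2}{7} + \left(- \frac{5}{7} + \frac{x^{2}}{7}\right) = -1 + \frac{x^{2}}{7}$)
$f{\left(3,6 \cdot 5 \right)} \left(-1 + 4\right)^{2} \cdot 5 = \left(-1 + \frac{3^{2}}{7}\right) \left(-1 + 4\right)^{2} \cdot 5 = \left(-1 + \frac{1}{7} \cdot 9\right) 3^{2} \cdot 5 = \left(-1 + \frac{9}{7}\right) 9 \cdot 5 = \frac{2}{7} \cdot 9 \cdot 5 = \frac{18}{7} \cdot 5 = \frac{90}{7}$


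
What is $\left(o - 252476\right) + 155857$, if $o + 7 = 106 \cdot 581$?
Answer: $-35040$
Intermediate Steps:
$o = 61579$ ($o = -7 + 106 \cdot 581 = -7 + 61586 = 61579$)
$\left(o - 252476\right) + 155857 = \left(61579 - 252476\right) + 155857 = -190897 + 155857 = -35040$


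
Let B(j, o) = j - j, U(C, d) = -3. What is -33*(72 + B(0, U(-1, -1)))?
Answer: -2376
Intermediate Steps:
B(j, o) = 0
-33*(72 + B(0, U(-1, -1))) = -33*(72 + 0) = -33*72 = -2376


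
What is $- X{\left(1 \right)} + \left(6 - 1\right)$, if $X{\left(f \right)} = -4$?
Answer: $9$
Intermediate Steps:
$- X{\left(1 \right)} + \left(6 - 1\right) = \left(-1\right) \left(-4\right) + \left(6 - 1\right) = 4 + 5 = 9$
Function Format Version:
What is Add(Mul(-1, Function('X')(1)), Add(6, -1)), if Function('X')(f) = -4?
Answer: 9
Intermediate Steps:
Add(Mul(-1, Function('X')(1)), Add(6, -1)) = Add(Mul(-1, -4), Add(6, -1)) = Add(4, 5) = 9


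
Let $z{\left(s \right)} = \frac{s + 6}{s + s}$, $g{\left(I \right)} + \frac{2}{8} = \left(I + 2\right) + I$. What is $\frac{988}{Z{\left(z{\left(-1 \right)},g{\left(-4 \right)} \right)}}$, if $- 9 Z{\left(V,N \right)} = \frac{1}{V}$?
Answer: $22230$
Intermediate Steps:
$g{\left(I \right)} = \frac{7}{4} + 2 I$ ($g{\left(I \right)} = - \frac{1}{4} + \left(\left(I + 2\right) + I\right) = - \frac{1}{4} + \left(\left(2 + I\right) + I\right) = - \frac{1}{4} + \left(2 + 2 I\right) = \frac{7}{4} + 2 I$)
$z{\left(s \right)} = \frac{6 + s}{2 s}$
$Z{\left(V,N \right)} = - \frac{1}{9 V}$
$\frac{988}{Z{\left(z{\left(-1 \right)},g{\left(-4 \right)} \right)}} = \frac{988}{\left(- \frac{1}{9}\right) \frac{1}{\frac{1}{2} \frac{1}{-1} \left(6 - 1\right)}} = \frac{988}{\left(- \frac{1}{9}\right) \frac{1}{\frac{1}{2} \left(-1\right) 5}} = \frac{988}{\left(- \frac{1}{9}\right) \frac{1}{- \frac{5}{2}}} = \frac{988}{\left(- \frac{1}{9}\right) \left(- \frac{2}{5}\right)} = \frac{988}{\frac{2}{45}} = 988 \cdot \frac{45}{2} = 22230$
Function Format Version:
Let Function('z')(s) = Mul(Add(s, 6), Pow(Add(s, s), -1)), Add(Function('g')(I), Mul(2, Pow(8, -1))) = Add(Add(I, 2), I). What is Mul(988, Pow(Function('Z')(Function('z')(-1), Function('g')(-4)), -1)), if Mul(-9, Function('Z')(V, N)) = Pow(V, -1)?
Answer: 22230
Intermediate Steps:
Function('g')(I) = Add(Rational(7, 4), Mul(2, I)) (Function('g')(I) = Add(Rational(-1, 4), Add(Add(I, 2), I)) = Add(Rational(-1, 4), Add(Add(2, I), I)) = Add(Rational(-1, 4), Add(2, Mul(2, I))) = Add(Rational(7, 4), Mul(2, I)))
Function('z')(s) = Mul(Rational(1, 2), Pow(s, -1), Add(6, s)) (Function('z')(s) = Mul(Add(6, s), Pow(Mul(2, s), -1)) = Mul(Add(6, s), Mul(Rational(1, 2), Pow(s, -1))) = Mul(Rational(1, 2), Pow(s, -1), Add(6, s)))
Function('Z')(V, N) = Mul(Rational(-1, 9), Pow(V, -1))
Mul(988, Pow(Function('Z')(Function('z')(-1), Function('g')(-4)), -1)) = Mul(988, Pow(Mul(Rational(-1, 9), Pow(Mul(Rational(1, 2), Pow(-1, -1), Add(6, -1)), -1)), -1)) = Mul(988, Pow(Mul(Rational(-1, 9), Pow(Mul(Rational(1, 2), -1, 5), -1)), -1)) = Mul(988, Pow(Mul(Rational(-1, 9), Pow(Rational(-5, 2), -1)), -1)) = Mul(988, Pow(Mul(Rational(-1, 9), Rational(-2, 5)), -1)) = Mul(988, Pow(Rational(2, 45), -1)) = Mul(988, Rational(45, 2)) = 22230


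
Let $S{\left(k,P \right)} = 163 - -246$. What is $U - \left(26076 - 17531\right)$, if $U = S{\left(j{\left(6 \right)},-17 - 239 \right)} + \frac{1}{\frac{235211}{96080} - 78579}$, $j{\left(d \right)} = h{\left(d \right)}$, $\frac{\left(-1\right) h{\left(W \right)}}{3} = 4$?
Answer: $- \frac{61423831342904}{7549635109} \approx -8136.0$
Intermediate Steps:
$h{\left(W \right)} = -12$ ($h{\left(W \right)} = \left(-3\right) 4 = -12$)
$j{\left(d \right)} = -12$
$S{\left(k,P \right)} = 409$ ($S{\left(k,P \right)} = 163 + 246 = 409$)
$U = \frac{3087800663501}{7549635109}$ ($U = 409 + \frac{1}{\frac{235211}{96080} - 78579} = 409 + \frac{1}{- \frac{7549635109}{96080}} = 409 - \frac{96080}{7549635109} = \frac{3087800663501}{7549635109} \approx 409.0$)
$U - \left(26076 - 17531\right) = \frac{3087800663501}{7549635109} - \left(26076 - 17531\right) = \frac{3087800663501}{7549635109} - 8545 = - \frac{61423831342904}{7549635109}$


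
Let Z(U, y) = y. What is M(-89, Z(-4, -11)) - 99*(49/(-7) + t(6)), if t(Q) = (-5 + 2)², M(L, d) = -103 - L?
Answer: -212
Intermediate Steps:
t(Q) = 9 (t(Q) = (-3)² = 9)
M(-89, Z(-4, -11)) - 99*(49/(-7) + t(6)) = (-103 - 1*(-89)) - 99*(49/(-7) + 9) = (-103 + 89) - 99*(49*(-⅐) + 9) = -14 - 99*(-7 + 9) = -14 - 99*2 = -14 - 1*198 = -14 - 198 = -212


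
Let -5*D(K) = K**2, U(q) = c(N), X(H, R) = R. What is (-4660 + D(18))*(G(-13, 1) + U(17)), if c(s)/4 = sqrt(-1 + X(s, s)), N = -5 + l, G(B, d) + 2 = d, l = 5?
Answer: 23624/5 - 94496*I/5 ≈ 4724.8 - 18899.0*I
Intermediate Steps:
G(B, d) = -2 + d
N = 0 (N = -5 + 5 = 0)
c(s) = 4*sqrt(-1 + s)
U(q) = 4*I (U(q) = 4*sqrt(-1 + 0) = 4*sqrt(-1) = 4*I)
D(K) = -K**2/5
(-4660 + D(18))*(G(-13, 1) + U(17)) = (-4660 - 1/5*18**2)*((-2 + 1) + 4*I) = (-4660 - 1/5*324)*(-1 + 4*I) = (-4660 - 324/5)*(-1 + 4*I) = -23624*(-1 + 4*I)/5 = 23624/5 - 94496*I/5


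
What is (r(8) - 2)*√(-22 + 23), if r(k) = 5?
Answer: 3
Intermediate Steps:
(r(8) - 2)*√(-22 + 23) = (5 - 2)*√(-22 + 23) = 3*√1 = 3*1 = 3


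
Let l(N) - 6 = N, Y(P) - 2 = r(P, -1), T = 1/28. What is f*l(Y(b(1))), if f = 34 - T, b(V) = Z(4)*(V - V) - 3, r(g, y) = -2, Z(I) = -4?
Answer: 2853/14 ≈ 203.79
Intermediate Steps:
T = 1/28 ≈ 0.035714
b(V) = -3 (b(V) = -4*(V - V) - 3 = -4*0 - 3 = 0 - 3 = -3)
Y(P) = 0 (Y(P) = 2 - 2 = 0)
l(N) = 6 + N
f = 951/28 (f = 34 - 1*1/28 = 34 - 1/28 = 951/28 ≈ 33.964)
f*l(Y(b(1))) = 951*(6 + 0)/28 = (951/28)*6 = 2853/14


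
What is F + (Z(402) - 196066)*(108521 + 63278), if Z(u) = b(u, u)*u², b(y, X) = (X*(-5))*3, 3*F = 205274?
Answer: -502341058854568/3 ≈ -1.6745e+14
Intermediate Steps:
F = 205274/3 (F = (⅓)*205274 = 205274/3 ≈ 68425.)
b(y, X) = -15*X (b(y, X) = -5*X*3 = -15*X)
Z(u) = -15*u³ (Z(u) = (-15*u)*u² = -15*u³)
F + (Z(402) - 196066)*(108521 + 63278) = 205274/3 + (-15*402³ - 196066)*(108521 + 63278) = 205274/3 + (-15*64964808 - 196066)*171799 = 205274/3 + (-974472120 - 196066)*171799 = 205274/3 - 974668186*171799 = 205274/3 - 167447019686614 = -502341058854568/3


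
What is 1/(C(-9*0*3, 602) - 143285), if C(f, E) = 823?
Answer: -1/142462 ≈ -7.0194e-6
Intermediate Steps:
1/(C(-9*0*3, 602) - 143285) = 1/(823 - 143285) = 1/(-142462) = -1/142462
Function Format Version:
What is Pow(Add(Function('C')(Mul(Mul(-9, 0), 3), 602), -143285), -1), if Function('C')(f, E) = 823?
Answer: Rational(-1, 142462) ≈ -7.0194e-6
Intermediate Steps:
Pow(Add(Function('C')(Mul(Mul(-9, 0), 3), 602), -143285), -1) = Pow(Add(823, -143285), -1) = Pow(-142462, -1) = Rational(-1, 142462)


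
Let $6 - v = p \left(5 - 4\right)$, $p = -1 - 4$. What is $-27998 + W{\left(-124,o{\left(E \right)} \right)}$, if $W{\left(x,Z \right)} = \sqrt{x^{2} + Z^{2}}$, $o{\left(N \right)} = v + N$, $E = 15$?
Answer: $-27998 + 2 \sqrt{4013} \approx -27871.0$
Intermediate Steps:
$p = -5$ ($p = -1 - 4 = -5$)
$v = 11$ ($v = 6 - - 5 \left(5 - 4\right) = 6 - \left(-5\right) 1 = 6 - -5 = 6 + 5 = 11$)
$o{\left(N \right)} = 11 + N$
$W{\left(x,Z \right)} = \sqrt{Z^{2} + x^{2}}$
$-27998 + W{\left(-124,o{\left(E \right)} \right)} = -27998 + \sqrt{\left(11 + 15\right)^{2} + \left(-124\right)^{2}} = -27998 + \sqrt{26^{2} + 15376} = -27998 + \sqrt{676 + 15376} = -27998 + \sqrt{16052} = -27998 + 2 \sqrt{4013}$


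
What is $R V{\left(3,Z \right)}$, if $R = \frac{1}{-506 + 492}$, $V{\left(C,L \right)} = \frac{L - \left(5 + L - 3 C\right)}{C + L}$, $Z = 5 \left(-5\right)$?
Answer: $\frac{1}{77} \approx 0.012987$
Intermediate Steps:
$Z = -25$
$V{\left(C,L \right)} = \frac{-5 + 3 C}{C + L}$ ($V{\left(C,L \right)} = \frac{L - \left(5 + L - 3 C\right)}{C + L} = \frac{-5 + 3 C}{C + L}$)
$R = - \frac{1}{14}$ ($R = \frac{1}{-14} = - \frac{1}{14} \approx -0.071429$)
$R V{\left(3,Z \right)} = - \frac{\frac{1}{3 - 25} \left(-5 + 3 \cdot 3\right)}{14} = - \frac{\frac{1}{-22} \left(-5 + 9\right)}{14} = - \frac{\left(- \frac{1}{22}\right) 4}{14} = \left(- \frac{1}{14}\right) \left(- \frac{2}{11}\right) = \frac{1}{77}$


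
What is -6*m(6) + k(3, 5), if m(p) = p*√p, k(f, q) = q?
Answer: 5 - 36*√6 ≈ -83.182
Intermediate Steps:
m(p) = p^(3/2)
-6*m(6) + k(3, 5) = -36*√6 + 5 = 5 - 36*√6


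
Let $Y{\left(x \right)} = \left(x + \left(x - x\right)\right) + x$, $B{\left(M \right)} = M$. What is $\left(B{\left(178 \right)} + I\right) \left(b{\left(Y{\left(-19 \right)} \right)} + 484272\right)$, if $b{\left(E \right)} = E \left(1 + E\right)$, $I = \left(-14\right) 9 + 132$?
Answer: $89364752$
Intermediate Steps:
$I = 6$ ($I = -126 + 132 = 6$)
$Y{\left(x \right)} = 2 x$ ($Y{\left(x \right)} = \left(x + 0\right) + x = x + x = 2 x$)
$\left(B{\left(178 \right)} + I\right) \left(b{\left(Y{\left(-19 \right)} \right)} + 484272\right) = \left(178 + 6\right) \left(2 \left(-19\right) \left(1 + 2 \left(-19\right)\right) + 484272\right) = 184 \left(- 38 \left(1 - 38\right) + 484272\right) = 184 \left(\left(-38\right) \left(-37\right) + 484272\right) = 184 \left(1406 + 484272\right) = 184 \cdot 485678 = 89364752$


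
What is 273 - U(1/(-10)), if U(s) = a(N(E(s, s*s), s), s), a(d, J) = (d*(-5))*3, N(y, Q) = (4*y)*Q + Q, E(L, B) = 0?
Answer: 543/2 ≈ 271.50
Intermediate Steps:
N(y, Q) = Q + 4*Q*y (N(y, Q) = 4*Q*y + Q = Q + 4*Q*y)
a(d, J) = -15*d (a(d, J) = -5*d*3 = -15*d)
U(s) = -15*s (U(s) = -15*s*(1 + 4*0) = -15*s*(1 + 0) = -15*s)
273 - U(1/(-10)) = 273 - (-15)/(-10) = 273 - (-15)*(-1)/10 = 273 - 1*3/2 = 273 - 3/2 = 543/2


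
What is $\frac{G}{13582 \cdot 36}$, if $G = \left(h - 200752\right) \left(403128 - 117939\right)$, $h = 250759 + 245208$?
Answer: $\frac{9354674515}{54328} \approx 1.7219 \cdot 10^{5}$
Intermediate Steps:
$h = 495967$
$G = 84192070635$ ($G = \left(495967 - 200752\right) \left(403128 - 117939\right) = 295215 \cdot 285189 = 84192070635$)
$\frac{G}{13582 \cdot 36} = \frac{84192070635}{13582 \cdot 36} = \frac{84192070635}{488952} = 84192070635 \cdot \frac{1}{488952} = \frac{9354674515}{54328}$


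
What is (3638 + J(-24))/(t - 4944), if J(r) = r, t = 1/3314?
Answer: -11976796/16384415 ≈ -0.73099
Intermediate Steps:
t = 1/3314 ≈ 0.00030175
(3638 + J(-24))/(t - 4944) = (3638 - 24)/(1/3314 - 4944) = 3614/(-16384415/3314) = 3614*(-3314/16384415) = -11976796/16384415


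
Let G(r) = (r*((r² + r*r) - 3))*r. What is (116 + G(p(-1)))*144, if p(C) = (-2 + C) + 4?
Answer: 16560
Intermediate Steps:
p(C) = 2 + C
G(r) = r²*(-3 + 2*r²) (G(r) = (r*((r² + r²) - 3))*r = (r*(2*r² - 3))*r = (r*(-3 + 2*r²))*r = r²*(-3 + 2*r²))
(116 + G(p(-1)))*144 = (116 + (2 - 1)²*(-3 + 2*(2 - 1)²))*144 = (116 + 1²*(-3 + 2*1²))*144 = (116 + 1*(-3 + 2*1))*144 = (116 + 1*(-3 + 2))*144 = (116 + 1*(-1))*144 = (116 - 1)*144 = 115*144 = 16560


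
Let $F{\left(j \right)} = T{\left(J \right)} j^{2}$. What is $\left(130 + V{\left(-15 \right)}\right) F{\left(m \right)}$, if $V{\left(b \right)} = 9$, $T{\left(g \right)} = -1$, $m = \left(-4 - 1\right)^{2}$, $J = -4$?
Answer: $-86875$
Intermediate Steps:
$m = 25$ ($m = \left(-5\right)^{2} = 25$)
$F{\left(j \right)} = - j^{2}$
$\left(130 + V{\left(-15 \right)}\right) F{\left(m \right)} = \left(130 + 9\right) \left(- 25^{2}\right) = 139 \left(\left(-1\right) 625\right) = 139 \left(-625\right) = -86875$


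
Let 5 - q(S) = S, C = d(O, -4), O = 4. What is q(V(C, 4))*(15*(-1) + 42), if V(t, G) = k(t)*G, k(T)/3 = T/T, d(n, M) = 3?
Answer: -189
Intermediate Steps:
C = 3
k(T) = 3 (k(T) = 3*(T/T) = 3*1 = 3)
V(t, G) = 3*G
q(S) = 5 - S
q(V(C, 4))*(15*(-1) + 42) = (5 - 3*4)*(15*(-1) + 42) = (5 - 1*12)*(-15 + 42) = (5 - 12)*27 = -7*27 = -189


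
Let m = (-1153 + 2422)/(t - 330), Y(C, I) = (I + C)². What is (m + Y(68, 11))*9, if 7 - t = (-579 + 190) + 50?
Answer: 910125/16 ≈ 56883.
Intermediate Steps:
Y(C, I) = (C + I)²
t = 346 (t = 7 - ((-579 + 190) + 50) = 7 - (-389 + 50) = 7 - 1*(-339) = 7 + 339 = 346)
m = 1269/16 (m = (-1153 + 2422)/(346 - 330) = 1269/16 ≈ 79.313)
(m + Y(68, 11))*9 = (1269/16 + (68 + 11)²)*9 = (1269/16 + 79²)*9 = (1269/16 + 6241)*9 = (101125/16)*9 = 910125/16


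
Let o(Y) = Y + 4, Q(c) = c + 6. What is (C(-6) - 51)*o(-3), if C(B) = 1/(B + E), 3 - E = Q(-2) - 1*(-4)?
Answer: -562/11 ≈ -51.091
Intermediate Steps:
Q(c) = 6 + c
o(Y) = 4 + Y
E = -5 (E = 3 - ((6 - 2) - 1*(-4)) = 3 - (4 + 4) = 3 - 1*8 = 3 - 8 = -5)
C(B) = 1/(-5 + B) (C(B) = 1/(B - 5) = 1/(-5 + B))
(C(-6) - 51)*o(-3) = (1/(-5 - 6) - 51)*(4 - 3) = (1/(-11) - 51)*1 = (-1/11 - 51)*1 = -562/11*1 = -562/11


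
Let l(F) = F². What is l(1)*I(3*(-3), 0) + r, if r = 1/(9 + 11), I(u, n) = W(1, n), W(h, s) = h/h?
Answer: 21/20 ≈ 1.0500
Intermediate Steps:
W(h, s) = 1
I(u, n) = 1
r = 1/20 ≈ 0.050000
l(1)*I(3*(-3), 0) + r = 1²*1 + 1/20 = 1*1 + 1/20 = 1 + 1/20 = 21/20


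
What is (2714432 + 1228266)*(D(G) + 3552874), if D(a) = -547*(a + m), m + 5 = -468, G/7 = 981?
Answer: 218251990488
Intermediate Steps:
G = 6867 (G = 7*981 = 6867)
m = -473 (m = -5 - 468 = -473)
D(a) = 258731 - 547*a (D(a) = -547*(a - 473) = -547*(-473 + a) = 258731 - 547*a)
(2714432 + 1228266)*(D(G) + 3552874) = (2714432 + 1228266)*((258731 - 547*6867) + 3552874) = 3942698*((258731 - 3756249) + 3552874) = 3942698*(-3497518 + 3552874) = 3942698*55356 = 218251990488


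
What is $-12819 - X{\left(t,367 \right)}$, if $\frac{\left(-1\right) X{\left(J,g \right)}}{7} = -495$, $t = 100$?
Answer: $-16284$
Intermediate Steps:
$X{\left(J,g \right)} = 3465$ ($X{\left(J,g \right)} = \left(-7\right) \left(-495\right) = 3465$)
$-12819 - X{\left(t,367 \right)} = -12819 - 3465 = -16284$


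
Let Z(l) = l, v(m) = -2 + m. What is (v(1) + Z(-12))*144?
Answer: -1872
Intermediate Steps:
(v(1) + Z(-12))*144 = ((-2 + 1) - 12)*144 = (-1 - 12)*144 = -13*144 = -1872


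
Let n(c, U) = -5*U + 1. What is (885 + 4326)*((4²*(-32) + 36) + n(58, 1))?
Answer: -2501280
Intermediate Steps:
n(c, U) = 1 - 5*U
(885 + 4326)*((4²*(-32) + 36) + n(58, 1)) = (885 + 4326)*((4²*(-32) + 36) + (1 - 5*1)) = 5211*((16*(-32) + 36) + (1 - 5)) = 5211*((-512 + 36) - 4) = 5211*(-476 - 4) = 5211*(-480) = -2501280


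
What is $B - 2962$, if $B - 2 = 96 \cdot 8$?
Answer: $-2192$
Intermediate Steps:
$B = 770$ ($B = 2 + 96 \cdot 8 = 2 + 768 = 770$)
$B - 2962 = 770 - 2962 = -2192$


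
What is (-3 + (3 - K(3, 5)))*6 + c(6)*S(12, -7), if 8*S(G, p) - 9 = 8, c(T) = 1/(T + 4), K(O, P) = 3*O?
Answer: -4303/80 ≈ -53.787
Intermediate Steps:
c(T) = 1/(4 + T)
S(G, p) = 17/8 (S(G, p) = 9/8 + (⅛)*8 = 9/8 + 1 = 17/8)
(-3 + (3 - K(3, 5)))*6 + c(6)*S(12, -7) = (-3 + (3 - 3*3))*6 + (17/8)/(4 + 6) = (-3 + (3 - 1*9))*6 + (17/8)/10 = (-3 + (3 - 9))*6 + (⅒)*(17/8) = (-3 - 6)*6 + 17/80 = -9*6 + 17/80 = -54 + 17/80 = -4303/80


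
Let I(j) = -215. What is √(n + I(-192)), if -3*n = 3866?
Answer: I*√13533/3 ≈ 38.777*I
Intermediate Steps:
n = -3866/3 (n = -⅓*3866 = -3866/3 ≈ -1288.7)
√(n + I(-192)) = √(-3866/3 - 215) = √(-4511/3) = I*√13533/3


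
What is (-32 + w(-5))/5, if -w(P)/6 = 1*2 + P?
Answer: -14/5 ≈ -2.8000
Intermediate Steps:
w(P) = -12 - 6*P (w(P) = -6*(1*2 + P) = -6*(2 + P) = -12 - 6*P)
(-32 + w(-5))/5 = (-32 + (-12 - 6*(-5)))/5 = (-32 + (-12 + 30))*(⅕) = (-32 + 18)*(⅕) = -14*⅕ = -14/5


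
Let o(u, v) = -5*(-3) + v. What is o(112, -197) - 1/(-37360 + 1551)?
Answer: -6517237/35809 ≈ -182.00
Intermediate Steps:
o(u, v) = 15 + v
o(112, -197) - 1/(-37360 + 1551) = (15 - 197) - 1/(-37360 + 1551) = -182 - 1/(-35809) = -182 - 1*(-1/35809) = -182 + 1/35809 = -6517237/35809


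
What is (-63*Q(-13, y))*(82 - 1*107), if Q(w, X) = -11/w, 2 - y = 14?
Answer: 17325/13 ≈ 1332.7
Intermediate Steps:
y = -12 (y = 2 - 1*14 = 2 - 14 = -12)
(-63*Q(-13, y))*(82 - 1*107) = (-(-693)/(-13))*(82 - 1*107) = (-(-693)*(-1)/13)*(82 - 107) = -63*11/13*(-25) = -693/13*(-25) = 17325/13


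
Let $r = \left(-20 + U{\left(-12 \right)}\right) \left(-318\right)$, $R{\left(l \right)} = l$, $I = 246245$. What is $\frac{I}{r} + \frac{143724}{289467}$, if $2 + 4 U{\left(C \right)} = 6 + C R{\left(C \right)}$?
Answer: $- \frac{460802807}{10227834} \approx -45.054$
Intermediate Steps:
$U{\left(C \right)} = 1 + \frac{C^{2}}{4}$ ($U{\left(C \right)} = - \frac{1}{2} + \frac{6 + C C}{4} = - \frac{1}{2} + \frac{6 + C^{2}}{4} = - \frac{1}{2} + \left(\frac{3}{2} + \frac{C^{2}}{4}\right) = 1 + \frac{C^{2}}{4}$)
$r = -5406$ ($r = \left(-20 + \left(1 + \frac{\left(-12\right)^{2}}{4}\right)\right) \left(-318\right) = \left(-20 + \left(1 + \frac{1}{4} \cdot 144\right)\right) \left(-318\right) = \left(-20 + \left(1 + 36\right)\right) \left(-318\right) = \left(-20 + 37\right) \left(-318\right) = 17 \left(-318\right) = -5406$)
$\frac{I}{r} + \frac{143724}{289467} = \frac{246245}{-5406} + \frac{143724}{289467} = 246245 \left(- \frac{1}{5406}\right) + 143724 \cdot \frac{1}{289467} = - \frac{14485}{318} + \frac{47908}{96489} = - \frac{460802807}{10227834}$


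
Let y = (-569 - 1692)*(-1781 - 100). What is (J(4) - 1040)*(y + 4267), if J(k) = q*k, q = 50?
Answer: -3576054720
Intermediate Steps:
J(k) = 50*k
y = 4252941 (y = -2261*(-1881) = 4252941)
(J(4) - 1040)*(y + 4267) = (50*4 - 1040)*(4252941 + 4267) = (200 - 1040)*4257208 = -840*4257208 = -3576054720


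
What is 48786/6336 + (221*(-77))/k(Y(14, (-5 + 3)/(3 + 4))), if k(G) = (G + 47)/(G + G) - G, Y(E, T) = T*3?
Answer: 138843157/210144 ≈ 660.71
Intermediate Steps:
Y(E, T) = 3*T
k(G) = -G + (47 + G)/(2*G) (k(G) = (47 + G)/((2*G)) - G = (47 + G)*(1/(2*G)) - G = (47 + G)/(2*G) - G = -G + (47 + G)/(2*G))
48786/6336 + (221*(-77))/k(Y(14, (-5 + 3)/(3 + 4))) = 48786/6336 + (221*(-77))/(½ - 3*(-5 + 3)/(3 + 4) + 47/(2*((3*((-5 + 3)/(3 + 4)))))) = 48786*(1/6336) - 17017/(½ - 3*(-2/7) + 47/(2*((3*(-2/7))))) = 8131/1056 - 17017/(½ - 3*(-2*⅐) + 47/(2*((3*(-2*⅐))))) = 8131/1056 - 17017/(½ - 3*(-2)/7 + 47/(2*((3*(-2/7))))) = 8131/1056 - 17017/(½ - 1*(-6/7) + 47/(2*(-6/7))) = 8131/1056 - 17017/(½ + 6/7 + (47/2)*(-7/6)) = 8131/1056 - 17017/(½ + 6/7 - 329/12) = 8131/1056 - 17017/(-2189/84) = 8131/1056 - 17017*(-84/2189) = 8131/1056 + 129948/199 = 138843157/210144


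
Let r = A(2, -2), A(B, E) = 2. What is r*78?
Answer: 156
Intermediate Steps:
r = 2
r*78 = 2*78 = 156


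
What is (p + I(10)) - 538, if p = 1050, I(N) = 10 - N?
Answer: 512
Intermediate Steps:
(p + I(10)) - 538 = (1050 + (10 - 1*10)) - 538 = (1050 + (10 - 10)) - 538 = (1050 + 0) - 538 = 1050 - 538 = 512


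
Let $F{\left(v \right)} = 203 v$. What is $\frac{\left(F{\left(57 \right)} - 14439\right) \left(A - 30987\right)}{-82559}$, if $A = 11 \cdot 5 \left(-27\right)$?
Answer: $- \frac{93129696}{82559} \approx -1128.0$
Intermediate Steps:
$A = -1485$ ($A = 55 \left(-27\right) = -1485$)
$\frac{\left(F{\left(57 \right)} - 14439\right) \left(A - 30987\right)}{-82559} = \frac{\left(203 \cdot 57 - 14439\right) \left(-1485 - 30987\right)}{-82559} = \left(11571 - 14439\right) \left(-1485 - 30987\right) \left(- \frac{1}{82559}\right) = \left(-2868\right) \left(-32472\right) \left(- \frac{1}{82559}\right) = 93129696 \left(- \frac{1}{82559}\right) = - \frac{93129696}{82559}$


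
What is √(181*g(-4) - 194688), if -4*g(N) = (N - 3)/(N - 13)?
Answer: I*√225080867/34 ≈ 441.26*I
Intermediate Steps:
g(N) = -(-3 + N)/(4*(-13 + N)) (g(N) = -(N - 3)/(4*(N - 13)) = -(-3 + N)/(4*(-13 + N)))
√(181*g(-4) - 194688) = √(181*((3 - 1*(-4))/(4*(-13 - 4))) - 194688) = √(181*((¼)*(3 + 4)/(-17)) - 194688) = √(181*((¼)*(-1/17)*7) - 194688) = √(181*(-7/68) - 194688) = √(-1267/68 - 194688) = √(-13240051/68) = I*√225080867/34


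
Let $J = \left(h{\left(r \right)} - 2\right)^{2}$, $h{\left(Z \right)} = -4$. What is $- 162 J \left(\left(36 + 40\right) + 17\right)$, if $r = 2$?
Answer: $-542376$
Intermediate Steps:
$J = 36$ ($J = \left(-4 - 2\right)^{2} = \left(-6\right)^{2} = 36$)
$- 162 J \left(\left(36 + 40\right) + 17\right) = \left(-162\right) 36 \left(\left(36 + 40\right) + 17\right) = - 5832 \left(76 + 17\right) = \left(-5832\right) 93 = -542376$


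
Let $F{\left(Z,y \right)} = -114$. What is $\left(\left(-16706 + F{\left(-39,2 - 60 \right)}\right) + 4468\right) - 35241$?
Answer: $-47593$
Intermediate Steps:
$\left(\left(-16706 + F{\left(-39,2 - 60 \right)}\right) + 4468\right) - 35241 = \left(\left(-16706 - 114\right) + 4468\right) - 35241 = \left(-16820 + 4468\right) - 35241 = -12352 - 35241 = -47593$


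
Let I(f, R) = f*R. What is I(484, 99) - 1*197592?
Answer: -149676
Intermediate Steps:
I(f, R) = R*f
I(484, 99) - 1*197592 = 99*484 - 1*197592 = 47916 - 197592 = -149676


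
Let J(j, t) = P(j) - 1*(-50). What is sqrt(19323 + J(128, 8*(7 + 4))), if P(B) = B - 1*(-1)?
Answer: 7*sqrt(398) ≈ 139.65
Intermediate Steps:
P(B) = 1 + B (P(B) = B + 1 = 1 + B)
J(j, t) = 51 + j (J(j, t) = (1 + j) - 1*(-50) = (1 + j) + 50 = 51 + j)
sqrt(19323 + J(128, 8*(7 + 4))) = sqrt(19323 + (51 + 128)) = sqrt(19323 + 179) = sqrt(19502) = 7*sqrt(398)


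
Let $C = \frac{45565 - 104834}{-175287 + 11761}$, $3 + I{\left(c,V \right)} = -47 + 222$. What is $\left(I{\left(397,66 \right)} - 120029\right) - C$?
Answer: $- \frac{19599795051}{163526} \approx -1.1986 \cdot 10^{5}$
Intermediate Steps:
$I{\left(c,V \right)} = 172$ ($I{\left(c,V \right)} = -3 + \left(-47 + 222\right) = -3 + 175 = 172$)
$C = \frac{59269}{163526}$ ($C = - \frac{59269}{-163526} = \left(-59269\right) \left(- \frac{1}{163526}\right) = \frac{59269}{163526} \approx 0.36244$)
$\left(I{\left(397,66 \right)} - 120029\right) - C = \left(172 - 120029\right) - \frac{59269}{163526} = -119857 - \frac{59269}{163526} = - \frac{19599795051}{163526}$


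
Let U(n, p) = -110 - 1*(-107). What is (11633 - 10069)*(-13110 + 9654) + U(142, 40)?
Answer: -5405187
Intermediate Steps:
U(n, p) = -3 (U(n, p) = -110 + 107 = -3)
(11633 - 10069)*(-13110 + 9654) + U(142, 40) = (11633 - 10069)*(-13110 + 9654) - 3 = 1564*(-3456) - 3 = -5405184 - 3 = -5405187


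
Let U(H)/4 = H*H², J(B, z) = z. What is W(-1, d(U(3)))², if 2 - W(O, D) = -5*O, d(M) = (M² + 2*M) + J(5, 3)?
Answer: 9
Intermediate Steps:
U(H) = 4*H³ (U(H) = 4*(H*H²) = 4*H³)
d(M) = 3 + M² + 2*M (d(M) = (M² + 2*M) + 3 = 3 + M² + 2*M)
W(O, D) = 2 + 5*O (W(O, D) = 2 - (-5)*O = 2 + 5*O)
W(-1, d(U(3)))² = (2 + 5*(-1))² = (2 - 5)² = (-3)² = 9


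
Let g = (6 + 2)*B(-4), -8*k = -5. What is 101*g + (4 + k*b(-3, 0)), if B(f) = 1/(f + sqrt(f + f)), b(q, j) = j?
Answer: 4*(sqrt(2) - 99*I)/(sqrt(2) + 2*I) ≈ -130.67 - 95.224*I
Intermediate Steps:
k = 5/8 (k = -1/8*(-5) = 5/8 ≈ 0.62500)
B(f) = 1/(f + sqrt(2)*sqrt(f)) (B(f) = 1/(f + sqrt(2*f)) = 1/(f + sqrt(2)*sqrt(f)))
g = 8/(-4 + 2*I*sqrt(2)) (g = (6 + 2)/(-4 + sqrt(2)*sqrt(-4)) = 8/(-4 + sqrt(2)*(2*I)) = 8/(-4 + 2*I*sqrt(2)) ≈ -1.3333 - 0.94281*I)
101*g + (4 + k*b(-3, 0)) = 101*(-4/3 - 2*I*sqrt(2)/3) + (4 + (5/8)*0) = (-404/3 - 202*I*sqrt(2)/3) + (4 + 0) = (-404/3 - 202*I*sqrt(2)/3) + 4 = -392/3 - 202*I*sqrt(2)/3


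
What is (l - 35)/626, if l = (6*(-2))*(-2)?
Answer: -11/626 ≈ -0.017572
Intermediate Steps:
l = 24 (l = -12*(-2) = 24)
(l - 35)/626 = (24 - 35)/626 = -11*1/626 = -11/626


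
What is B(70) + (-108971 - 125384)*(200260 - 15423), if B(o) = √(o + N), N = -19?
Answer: -43317475135 + √51 ≈ -4.3317e+10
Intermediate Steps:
B(o) = √(-19 + o) (B(o) = √(o - 19) = √(-19 + o))
B(70) + (-108971 - 125384)*(200260 - 15423) = √(-19 + 70) + (-108971 - 125384)*(200260 - 15423) = √51 - 234355*184837 = √51 - 43317475135 = -43317475135 + √51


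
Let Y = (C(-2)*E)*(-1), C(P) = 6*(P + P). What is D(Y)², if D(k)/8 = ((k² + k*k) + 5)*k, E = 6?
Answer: 2283072124502016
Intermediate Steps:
C(P) = 12*P (C(P) = 6*(2*P) = 12*P)
Y = 144 (Y = ((12*(-2))*6)*(-1) = -24*6*(-1) = -144*(-1) = 144)
D(k) = 8*k*(5 + 2*k²) (D(k) = 8*(((k² + k*k) + 5)*k) = 8*(((k² + k²) + 5)*k) = 8*((2*k² + 5)*k) = 8*((5 + 2*k²)*k) = 8*(k*(5 + 2*k²)) = 8*k*(5 + 2*k²))
D(Y)² = (16*144³ + 40*144)² = (16*2985984 + 5760)² = (47775744 + 5760)² = 47781504² = 2283072124502016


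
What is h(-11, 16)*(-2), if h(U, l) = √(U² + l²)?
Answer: -2*√377 ≈ -38.833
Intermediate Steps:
h(-11, 16)*(-2) = √((-11)² + 16²)*(-2) = √(121 + 256)*(-2) = √377*(-2) = -2*√377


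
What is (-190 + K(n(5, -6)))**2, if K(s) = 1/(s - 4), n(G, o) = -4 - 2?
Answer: 3613801/100 ≈ 36138.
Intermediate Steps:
n(G, o) = -6
K(s) = 1/(-4 + s)
(-190 + K(n(5, -6)))**2 = (-190 + 1/(-4 - 6))**2 = (-190 + 1/(-10))**2 = (-190 - 1/10)**2 = (-1901/10)**2 = 3613801/100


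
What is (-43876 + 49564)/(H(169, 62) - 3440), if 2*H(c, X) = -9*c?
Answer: -11376/8401 ≈ -1.3541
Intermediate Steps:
H(c, X) = -9*c/2 (H(c, X) = (-9*c)/2 = -9*c/2)
(-43876 + 49564)/(H(169, 62) - 3440) = (-43876 + 49564)/(-9/2*169 - 3440) = 5688/(-1521/2 - 3440) = 5688/(-8401/2) = 5688*(-2/8401) = -11376/8401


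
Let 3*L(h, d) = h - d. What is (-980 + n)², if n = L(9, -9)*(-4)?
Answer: 1008016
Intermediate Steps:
L(h, d) = -d/3 + h/3 (L(h, d) = (h - d)/3 = -d/3 + h/3)
n = -24 (n = (-⅓*(-9) + (⅓)*9)*(-4) = (3 + 3)*(-4) = 6*(-4) = -24)
(-980 + n)² = (-980 - 24)² = (-1004)² = 1008016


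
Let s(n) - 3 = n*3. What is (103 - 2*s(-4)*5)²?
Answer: 37249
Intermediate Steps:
s(n) = 3 + 3*n (s(n) = 3 + n*3 = 3 + 3*n)
(103 - 2*s(-4)*5)² = (103 - 2*(3 + 3*(-4))*5)² = (103 - 2*(3 - 12)*5)² = (103 - 2*(-9)*5)² = (103 + 18*5)² = (103 + 90)² = 193² = 37249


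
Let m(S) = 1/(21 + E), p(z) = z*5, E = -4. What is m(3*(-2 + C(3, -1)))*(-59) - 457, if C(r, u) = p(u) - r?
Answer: -7828/17 ≈ -460.47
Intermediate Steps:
p(z) = 5*z
C(r, u) = -r + 5*u (C(r, u) = 5*u - r = -r + 5*u)
m(S) = 1/17 (m(S) = 1/(21 - 4) = 1/17)
m(3*(-2 + C(3, -1)))*(-59) - 457 = (1/17)*(-59) - 457 = -59/17 - 457 = -7828/17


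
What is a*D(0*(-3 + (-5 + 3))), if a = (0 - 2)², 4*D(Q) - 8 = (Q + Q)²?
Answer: 8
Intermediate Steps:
D(Q) = 2 + Q² (D(Q) = 2 + (Q + Q)²/4 = 2 + (2*Q)²/4 = 2 + (4*Q²)/4 = 2 + Q²)
a = 4 (a = (-2)² = 4)
a*D(0*(-3 + (-5 + 3))) = 4*(2 + (0*(-3 + (-5 + 3)))²) = 4*(2 + (0*(-3 - 2))²) = 4*(2 + (0*(-5))²) = 4*(2 + 0²) = 4*(2 + 0) = 4*2 = 8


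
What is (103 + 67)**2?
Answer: 28900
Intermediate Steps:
(103 + 67)**2 = 170**2 = 28900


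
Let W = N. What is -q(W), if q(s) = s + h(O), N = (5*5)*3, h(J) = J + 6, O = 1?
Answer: -82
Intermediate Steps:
h(J) = 6 + J
N = 75 (N = 25*3 = 75)
W = 75
q(s) = 7 + s (q(s) = s + (6 + 1) = s + 7 = 7 + s)
-q(W) = -(7 + 75) = -1*82 = -82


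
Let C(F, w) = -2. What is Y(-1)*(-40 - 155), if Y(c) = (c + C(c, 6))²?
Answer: -1755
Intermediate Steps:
Y(c) = (-2 + c)² (Y(c) = (c - 2)² = (-2 + c)²)
Y(-1)*(-40 - 155) = (-2 - 1)²*(-40 - 155) = (-3)²*(-195) = 9*(-195) = -1755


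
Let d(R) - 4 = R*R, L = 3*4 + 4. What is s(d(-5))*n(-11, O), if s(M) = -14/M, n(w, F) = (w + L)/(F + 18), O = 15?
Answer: -70/957 ≈ -0.073145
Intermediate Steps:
L = 16 (L = 12 + 4 = 16)
d(R) = 4 + R² (d(R) = 4 + R*R = 4 + R²)
n(w, F) = (16 + w)/(18 + F) (n(w, F) = (w + 16)/(F + 18) = (16 + w)/(18 + F))
s(d(-5))*n(-11, O) = (-14/(4 + (-5)²))*((16 - 11)/(18 + 15)) = (-14/(4 + 25))*(5/33) = (-14/29)*((1/33)*5) = -14*1/29*(5/33) = -14/29*5/33 = -70/957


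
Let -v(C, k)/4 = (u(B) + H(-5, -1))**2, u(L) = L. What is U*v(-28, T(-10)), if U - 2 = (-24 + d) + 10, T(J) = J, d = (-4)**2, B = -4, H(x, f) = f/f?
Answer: -144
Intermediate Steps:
H(x, f) = 1
d = 16
v(C, k) = -36 (v(C, k) = -4*(-4 + 1)**2 = -4*(-3)**2 = -4*9 = -36)
U = 4 (U = 2 + ((-24 + 16) + 10) = 2 + (-8 + 10) = 2 + 2 = 4)
U*v(-28, T(-10)) = 4*(-36) = -144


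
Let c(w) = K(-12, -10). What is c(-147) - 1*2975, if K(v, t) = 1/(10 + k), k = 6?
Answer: -47599/16 ≈ -2974.9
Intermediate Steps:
K(v, t) = 1/16 (K(v, t) = 1/(10 + 6) = 1/16)
c(w) = 1/16
c(-147) - 1*2975 = 1/16 - 1*2975 = 1/16 - 2975 = -47599/16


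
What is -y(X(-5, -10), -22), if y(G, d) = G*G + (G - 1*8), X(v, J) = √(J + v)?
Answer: 23 - I*√15 ≈ 23.0 - 3.873*I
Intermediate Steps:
y(G, d) = -8 + G + G² (y(G, d) = G² + (G - 8) = G² + (-8 + G) = -8 + G + G²)
-y(X(-5, -10), -22) = -(-8 + √(-10 - 5) + (√(-10 - 5))²) = -(-8 + √(-15) + (√(-15))²) = -(-8 + I*√15 + (I*√15)²) = -(-8 + I*√15 - 15) = -(-23 + I*√15) = 23 - I*√15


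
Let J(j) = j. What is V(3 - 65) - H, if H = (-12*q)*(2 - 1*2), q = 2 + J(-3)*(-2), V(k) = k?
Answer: -62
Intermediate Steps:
q = 8 (q = 2 - 3*(-2) = 2 + 6 = 8)
H = 0 (H = (-12*8)*(2 - 1*2) = -96*(2 - 2) = -96*0 = 0)
V(3 - 65) - H = (3 - 65) - 1*0 = -62 + 0 = -62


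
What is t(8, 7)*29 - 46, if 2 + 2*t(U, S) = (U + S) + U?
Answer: 517/2 ≈ 258.50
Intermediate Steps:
t(U, S) = -1 + U + S/2 (t(U, S) = -1 + ((U + S) + U)/2 = -1 + ((S + U) + U)/2 = -1 + (S + 2*U)/2 = -1 + (U + S/2) = -1 + U + S/2)
t(8, 7)*29 - 46 = (-1 + 8 + (½)*7)*29 - 46 = (-1 + 8 + 7/2)*29 - 46 = (21/2)*29 - 46 = 609/2 - 46 = 517/2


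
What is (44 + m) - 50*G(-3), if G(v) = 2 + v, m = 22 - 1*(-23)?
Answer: 139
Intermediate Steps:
m = 45 (m = 22 + 23 = 45)
(44 + m) - 50*G(-3) = (44 + 45) - 50*(2 - 3) = 89 - 50*(-1) = 89 + 50 = 139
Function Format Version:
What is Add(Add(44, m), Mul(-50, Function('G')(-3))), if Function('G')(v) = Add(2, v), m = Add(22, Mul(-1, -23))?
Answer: 139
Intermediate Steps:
m = 45 (m = Add(22, 23) = 45)
Add(Add(44, m), Mul(-50, Function('G')(-3))) = Add(Add(44, 45), Mul(-50, Add(2, -3))) = Add(89, Mul(-50, -1)) = Add(89, 50) = 139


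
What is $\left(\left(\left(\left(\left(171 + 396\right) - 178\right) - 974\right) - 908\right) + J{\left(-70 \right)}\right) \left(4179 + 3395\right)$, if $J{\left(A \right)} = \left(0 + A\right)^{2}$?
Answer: $25804618$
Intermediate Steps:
$J{\left(A \right)} = A^{2}$
$\left(\left(\left(\left(\left(171 + 396\right) - 178\right) - 974\right) - 908\right) + J{\left(-70 \right)}\right) \left(4179 + 3395\right) = \left(\left(\left(\left(\left(171 + 396\right) - 178\right) - 974\right) - 908\right) + \left(-70\right)^{2}\right) \left(4179 + 3395\right) = \left(\left(\left(\left(567 - 178\right) - 974\right) - 908\right) + 4900\right) 7574 = \left(\left(\left(389 - 974\right) - 908\right) + 4900\right) 7574 = \left(\left(-585 - 908\right) + 4900\right) 7574 = \left(-1493 + 4900\right) 7574 = 3407 \cdot 7574 = 25804618$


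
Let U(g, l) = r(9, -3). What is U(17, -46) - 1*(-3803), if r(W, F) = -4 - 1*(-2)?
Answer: 3801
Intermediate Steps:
r(W, F) = -2 (r(W, F) = -4 + 2 = -2)
U(g, l) = -2
U(17, -46) - 1*(-3803) = -2 - 1*(-3803) = -2 + 3803 = 3801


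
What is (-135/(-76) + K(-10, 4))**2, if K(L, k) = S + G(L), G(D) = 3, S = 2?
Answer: 265225/5776 ≈ 45.918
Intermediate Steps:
K(L, k) = 5 (K(L, k) = 2 + 3 = 5)
(-135/(-76) + K(-10, 4))**2 = (-135/(-76) + 5)**2 = (-135*(-1/76) + 5)**2 = (135/76 + 5)**2 = (515/76)**2 = 265225/5776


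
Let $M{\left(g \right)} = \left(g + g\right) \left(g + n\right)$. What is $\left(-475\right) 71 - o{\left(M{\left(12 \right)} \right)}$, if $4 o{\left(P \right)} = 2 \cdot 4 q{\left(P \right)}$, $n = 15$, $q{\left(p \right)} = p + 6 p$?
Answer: $-42797$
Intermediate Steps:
$q{\left(p \right)} = 7 p$
$M{\left(g \right)} = 2 g \left(15 + g\right)$ ($M{\left(g \right)} = \left(g + g\right) \left(g + 15\right) = 2 g \left(15 + g\right)$)
$o{\left(P \right)} = 14 P$ ($o{\left(P \right)} = \frac{2 \cdot 4 \cdot 7 P}{4} = \frac{8 \cdot 7 P}{4} = \frac{56 P}{4} = 14 P$)
$\left(-475\right) 71 - o{\left(M{\left(12 \right)} \right)} = \left(-475\right) 71 - 14 \cdot 2 \cdot 12 \left(15 + 12\right) = -33725 - 14 \cdot 2 \cdot 12 \cdot 27 = -33725 - 14 \cdot 648 = -33725 - 9072 = -42797$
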